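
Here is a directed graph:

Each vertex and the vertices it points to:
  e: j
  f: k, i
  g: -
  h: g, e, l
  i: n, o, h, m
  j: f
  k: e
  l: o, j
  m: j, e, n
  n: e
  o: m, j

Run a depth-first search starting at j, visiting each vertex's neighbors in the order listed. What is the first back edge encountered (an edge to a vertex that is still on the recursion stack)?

DFS from j (visiting each vertex's neighbors in the order listed); mark gray on enter, black on exit:
j gray
  f gray
    k gray
      e gray
        e→j: j is gray → back edge
First back edge: e → j.

e→j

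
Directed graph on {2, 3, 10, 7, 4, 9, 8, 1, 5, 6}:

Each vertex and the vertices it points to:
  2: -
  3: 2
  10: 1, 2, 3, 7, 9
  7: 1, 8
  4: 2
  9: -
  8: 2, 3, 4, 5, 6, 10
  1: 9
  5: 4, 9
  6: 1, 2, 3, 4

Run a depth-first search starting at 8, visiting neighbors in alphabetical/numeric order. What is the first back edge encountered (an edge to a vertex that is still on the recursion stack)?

7->8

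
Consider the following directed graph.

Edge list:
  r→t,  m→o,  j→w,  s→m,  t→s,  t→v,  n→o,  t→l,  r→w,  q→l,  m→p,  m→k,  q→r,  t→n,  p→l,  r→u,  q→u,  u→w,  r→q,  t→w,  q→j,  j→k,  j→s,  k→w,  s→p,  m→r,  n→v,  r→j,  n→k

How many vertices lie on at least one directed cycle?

A vertex is on a directed cycle iff it belongs to a strongly connected component of size ≥ 2 (or has a self-loop).
The vertices on cycles are {j, m, q, r, s, t} — 6 in total.

6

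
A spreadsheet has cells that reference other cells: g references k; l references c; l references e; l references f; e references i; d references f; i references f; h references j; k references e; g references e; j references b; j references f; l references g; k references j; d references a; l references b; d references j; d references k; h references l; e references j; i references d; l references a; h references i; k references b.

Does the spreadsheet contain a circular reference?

DFS with white/gray/black marking, starting from i:
i gray
  f gray
  f black
  d gray
    j gray
      b gray
      b black
      j→f: f black — skip
    j black
    d→f: f black — skip
    k gray
      e gray
        e→i: i is gray → back edge
Back edge found, so a cycle exists: i → d → k → e → i.

Yes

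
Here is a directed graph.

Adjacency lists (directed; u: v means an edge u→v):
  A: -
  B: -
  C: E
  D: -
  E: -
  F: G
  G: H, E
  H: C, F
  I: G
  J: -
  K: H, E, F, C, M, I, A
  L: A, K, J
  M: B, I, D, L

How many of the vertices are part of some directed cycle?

6

A vertex is on a directed cycle iff it belongs to a strongly connected component of size ≥ 2 (or has a self-loop).
The vertices on cycles are {F, G, H, K, L, M} — 6 in total.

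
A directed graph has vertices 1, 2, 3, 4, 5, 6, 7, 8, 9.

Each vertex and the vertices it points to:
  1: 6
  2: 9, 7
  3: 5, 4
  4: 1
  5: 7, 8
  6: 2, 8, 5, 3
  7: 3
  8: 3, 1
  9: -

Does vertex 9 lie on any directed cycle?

9 lies on a cycle iff there is a path from 9 back to itself.
Exploring from 9, it never reaches itself; equivalently, its strongly connected component is a singleton.

No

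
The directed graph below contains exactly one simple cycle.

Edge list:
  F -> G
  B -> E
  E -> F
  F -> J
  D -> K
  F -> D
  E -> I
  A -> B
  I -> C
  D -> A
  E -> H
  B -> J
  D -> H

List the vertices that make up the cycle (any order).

A, B, D, E, F

DFS with gray/black marking from E:
E gray
  F gray
    D gray
      K gray
      K black
      H gray
      H black
      A gray
        B gray
          B→E: E is gray → back edge
Back edge closes the cycle E → F → D → A → B → E; its vertices are {A, B, D, E, F}.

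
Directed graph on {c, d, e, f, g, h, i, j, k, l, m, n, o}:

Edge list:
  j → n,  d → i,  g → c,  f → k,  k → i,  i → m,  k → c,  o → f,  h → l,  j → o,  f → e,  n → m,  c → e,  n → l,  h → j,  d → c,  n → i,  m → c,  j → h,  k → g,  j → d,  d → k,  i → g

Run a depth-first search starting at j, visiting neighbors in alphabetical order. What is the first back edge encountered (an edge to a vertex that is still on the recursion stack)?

h->j

DFS from j (visiting neighbors in alphabetical order); mark gray on enter, black on exit:
j gray
  d gray
    c gray
      e gray
      e black
    c black
    i gray
      g gray
        g→c: c black — skip
      g black
      m gray
        m→c: c black — skip
      m black
    i black
    k gray
      k→c: c black — skip
      k→g: g black — skip
      k→i: i black — skip
    k black
  d black
  h gray
    h→j: j is gray → back edge
First back edge: h → j.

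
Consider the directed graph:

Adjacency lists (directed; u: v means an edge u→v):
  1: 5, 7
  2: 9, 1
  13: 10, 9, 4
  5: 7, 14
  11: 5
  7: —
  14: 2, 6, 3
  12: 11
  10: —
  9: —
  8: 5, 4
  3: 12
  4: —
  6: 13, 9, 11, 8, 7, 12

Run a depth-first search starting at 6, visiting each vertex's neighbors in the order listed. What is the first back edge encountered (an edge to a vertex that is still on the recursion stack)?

DFS from 6 (visiting each vertex's neighbors in the order listed); mark gray on enter, black on exit:
6 gray
  13 gray
    10 gray
    10 black
    9 gray
    9 black
    4 gray
    4 black
  13 black
  6→9: 9 black — skip
  11 gray
    5 gray
      7 gray
      7 black
      14 gray
        2 gray
          2→9: 9 black — skip
          1 gray
            1→5: 5 is gray → back edge
First back edge: 1 → 5.

1→5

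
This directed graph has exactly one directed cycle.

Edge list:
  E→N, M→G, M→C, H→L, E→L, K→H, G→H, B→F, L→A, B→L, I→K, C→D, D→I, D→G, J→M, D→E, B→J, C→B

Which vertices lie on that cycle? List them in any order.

B, C, J, M

DFS with gray/black marking from C:
C gray
  B gray
    L gray
      A gray
      A black
    L black
    J gray
      M gray
        G gray
          H gray
            H→L: L black — skip
          H black
        G black
        M→C: C is gray → back edge
Back edge closes the cycle C → B → J → M → C; its vertices are {B, C, J, M}.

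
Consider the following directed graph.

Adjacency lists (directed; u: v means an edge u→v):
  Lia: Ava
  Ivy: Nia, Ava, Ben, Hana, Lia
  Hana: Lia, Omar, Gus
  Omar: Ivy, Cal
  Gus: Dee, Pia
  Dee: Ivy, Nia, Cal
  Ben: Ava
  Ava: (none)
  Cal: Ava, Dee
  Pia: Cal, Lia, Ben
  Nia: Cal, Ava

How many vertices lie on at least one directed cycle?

8

A vertex is on a directed cycle iff it belongs to a strongly connected component of size ≥ 2 (or has a self-loop).
The vertices on cycles are {Cal, Dee, Gus, Ivy, Nia, Pia, Hana, Omar} — 8 in total.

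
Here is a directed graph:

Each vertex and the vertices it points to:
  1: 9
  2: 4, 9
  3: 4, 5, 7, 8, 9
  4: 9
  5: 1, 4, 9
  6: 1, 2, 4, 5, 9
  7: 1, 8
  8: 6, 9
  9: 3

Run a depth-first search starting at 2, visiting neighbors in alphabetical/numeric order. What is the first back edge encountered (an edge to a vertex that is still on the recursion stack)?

3→4

DFS from 2 (visiting neighbors in alphabetical/numeric order); mark gray on enter, black on exit:
2 gray
  4 gray
    9 gray
      3 gray
        3→4: 4 is gray → back edge
First back edge: 3 → 4.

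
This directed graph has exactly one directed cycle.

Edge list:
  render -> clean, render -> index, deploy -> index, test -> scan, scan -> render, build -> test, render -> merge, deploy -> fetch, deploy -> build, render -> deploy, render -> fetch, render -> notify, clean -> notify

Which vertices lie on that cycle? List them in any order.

DFS with gray/black marking from scan:
scan gray
  render gray
    notify gray
    notify black
    deploy gray
      index gray
      index black
      build gray
        test gray
          test→scan: scan is gray → back edge
Back edge closes the cycle scan → render → deploy → build → test → scan; its vertices are {scan, test, build, deploy, render}.

scan, test, build, deploy, render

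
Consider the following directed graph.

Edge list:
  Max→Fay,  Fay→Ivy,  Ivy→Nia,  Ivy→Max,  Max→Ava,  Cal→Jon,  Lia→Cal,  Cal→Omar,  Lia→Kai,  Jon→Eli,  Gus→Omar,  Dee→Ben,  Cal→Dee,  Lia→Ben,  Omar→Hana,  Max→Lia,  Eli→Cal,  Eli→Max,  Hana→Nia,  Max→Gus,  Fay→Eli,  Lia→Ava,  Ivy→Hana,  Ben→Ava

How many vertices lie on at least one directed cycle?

7

A vertex is on a directed cycle iff it belongs to a strongly connected component of size ≥ 2 (or has a self-loop).
The vertices on cycles are {Cal, Eli, Fay, Ivy, Jon, Lia, Max} — 7 in total.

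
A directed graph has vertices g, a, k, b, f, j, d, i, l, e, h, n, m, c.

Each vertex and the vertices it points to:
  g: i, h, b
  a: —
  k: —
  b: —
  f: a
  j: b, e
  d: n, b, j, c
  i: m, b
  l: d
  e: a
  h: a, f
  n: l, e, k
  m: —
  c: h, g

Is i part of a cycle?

No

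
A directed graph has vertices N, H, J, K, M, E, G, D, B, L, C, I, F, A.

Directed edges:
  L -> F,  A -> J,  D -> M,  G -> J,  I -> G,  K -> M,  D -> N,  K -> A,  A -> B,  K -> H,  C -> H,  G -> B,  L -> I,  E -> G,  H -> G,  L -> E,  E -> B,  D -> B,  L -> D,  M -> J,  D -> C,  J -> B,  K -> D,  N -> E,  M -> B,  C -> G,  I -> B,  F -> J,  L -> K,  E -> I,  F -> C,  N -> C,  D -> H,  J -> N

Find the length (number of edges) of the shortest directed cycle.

4

For each vertex v, BFS finds the shortest path from v back to v.
The shortest such closed walk is N → C → G → J → N, length 4.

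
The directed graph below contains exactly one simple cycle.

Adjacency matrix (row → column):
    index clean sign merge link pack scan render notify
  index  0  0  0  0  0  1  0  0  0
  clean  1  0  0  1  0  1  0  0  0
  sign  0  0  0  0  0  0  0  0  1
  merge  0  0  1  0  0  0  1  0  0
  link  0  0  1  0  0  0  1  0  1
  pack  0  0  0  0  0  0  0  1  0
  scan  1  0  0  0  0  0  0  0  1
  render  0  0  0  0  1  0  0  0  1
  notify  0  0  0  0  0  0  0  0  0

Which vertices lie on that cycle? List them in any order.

link, pack, scan, index, render

DFS with gray/black marking from index:
index gray
  pack gray
    render gray
      link gray
        scan gray
          notify gray
          notify black
          scan→index: index is gray → back edge
Back edge closes the cycle index → pack → render → link → scan → index; its vertices are {link, pack, scan, index, render}.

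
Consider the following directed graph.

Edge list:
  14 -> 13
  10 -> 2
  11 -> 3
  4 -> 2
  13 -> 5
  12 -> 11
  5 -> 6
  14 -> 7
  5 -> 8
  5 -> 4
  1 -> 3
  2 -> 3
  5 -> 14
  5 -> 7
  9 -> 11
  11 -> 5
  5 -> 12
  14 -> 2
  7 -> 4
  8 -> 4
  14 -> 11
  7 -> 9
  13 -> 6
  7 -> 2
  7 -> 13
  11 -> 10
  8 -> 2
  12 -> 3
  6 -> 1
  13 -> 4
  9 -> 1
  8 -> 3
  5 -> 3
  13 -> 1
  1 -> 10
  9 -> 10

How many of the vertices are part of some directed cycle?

A vertex is on a directed cycle iff it belongs to a strongly connected component of size ≥ 2 (or has a self-loop).
The vertices on cycles are {5, 7, 9, 11, 12, 13, 14} — 7 in total.

7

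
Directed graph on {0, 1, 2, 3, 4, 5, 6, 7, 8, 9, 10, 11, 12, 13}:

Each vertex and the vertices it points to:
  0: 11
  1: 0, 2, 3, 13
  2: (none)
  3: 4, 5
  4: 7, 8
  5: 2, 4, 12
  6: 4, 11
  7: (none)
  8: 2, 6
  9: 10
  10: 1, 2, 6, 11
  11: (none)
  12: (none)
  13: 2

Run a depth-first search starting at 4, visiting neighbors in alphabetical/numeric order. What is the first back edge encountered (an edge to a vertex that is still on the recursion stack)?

DFS from 4 (visiting neighbors in alphabetical/numeric order); mark gray on enter, black on exit:
4 gray
  7 gray
  7 black
  8 gray
    2 gray
    2 black
    6 gray
      6→4: 4 is gray → back edge
First back edge: 6 → 4.

6->4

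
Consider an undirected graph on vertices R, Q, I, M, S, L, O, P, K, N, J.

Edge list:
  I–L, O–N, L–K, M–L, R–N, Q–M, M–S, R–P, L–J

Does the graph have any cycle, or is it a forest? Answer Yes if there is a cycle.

No

DFS, tracking each vertex's parent; an edge to a visited non-parent vertex closes a cycle.
Start from I:
visit I (parent –)
  visit L (parent I)
    visit M (parent L)
      visit S (parent M)
        S–M: parent, skip
      M–L: parent, skip
      visit Q (parent M)
        Q–M: parent, skip
    visit K (parent L)
      K–L: parent, skip
    visit J (parent L)
      J–L: parent, skip
    L–I: parent, skip
visit R (parent –)
  visit N (parent R)
    N–R: parent, skip
    visit O (parent N)
      O–N: parent, skip
  visit P (parent R)
    P–R: parent, skip
No non-parent visited neighbor found — the graph is a forest.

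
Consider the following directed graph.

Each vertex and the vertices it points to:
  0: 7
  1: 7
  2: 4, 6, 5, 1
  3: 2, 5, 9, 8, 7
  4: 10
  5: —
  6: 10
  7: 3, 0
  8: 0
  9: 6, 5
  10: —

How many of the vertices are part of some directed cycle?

A vertex is on a directed cycle iff it belongs to a strongly connected component of size ≥ 2 (or has a self-loop).
The vertices on cycles are {0, 1, 2, 3, 7, 8} — 6 in total.

6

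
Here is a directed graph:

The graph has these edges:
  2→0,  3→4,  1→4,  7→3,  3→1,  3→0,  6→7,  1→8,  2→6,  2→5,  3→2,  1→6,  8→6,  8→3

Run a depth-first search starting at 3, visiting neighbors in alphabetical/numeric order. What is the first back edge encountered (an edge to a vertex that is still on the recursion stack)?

7→3

DFS from 3 (visiting neighbors in alphabetical/numeric order); mark gray on enter, black on exit:
3 gray
  0 gray
  0 black
  1 gray
    4 gray
    4 black
    6 gray
      7 gray
        7→3: 3 is gray → back edge
First back edge: 7 → 3.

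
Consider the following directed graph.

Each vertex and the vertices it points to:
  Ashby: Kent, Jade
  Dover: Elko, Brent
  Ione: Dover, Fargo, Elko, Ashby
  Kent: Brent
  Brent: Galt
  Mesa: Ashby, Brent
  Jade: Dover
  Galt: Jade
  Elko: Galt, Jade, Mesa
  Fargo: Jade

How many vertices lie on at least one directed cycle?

8

A vertex is on a directed cycle iff it belongs to a strongly connected component of size ≥ 2 (or has a self-loop).
The vertices on cycles are {Elko, Galt, Jade, Kent, Mesa, Ashby, Brent, Dover} — 8 in total.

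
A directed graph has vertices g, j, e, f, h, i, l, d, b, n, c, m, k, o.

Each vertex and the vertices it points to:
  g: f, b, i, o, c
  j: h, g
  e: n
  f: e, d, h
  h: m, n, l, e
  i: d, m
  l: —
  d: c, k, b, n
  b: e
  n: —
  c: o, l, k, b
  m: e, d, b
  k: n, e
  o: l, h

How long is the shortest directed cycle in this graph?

For each vertex v, BFS finds the shortest path from v back to v.
The shortest such closed walk is c → o → h → m → d → c, length 5.

5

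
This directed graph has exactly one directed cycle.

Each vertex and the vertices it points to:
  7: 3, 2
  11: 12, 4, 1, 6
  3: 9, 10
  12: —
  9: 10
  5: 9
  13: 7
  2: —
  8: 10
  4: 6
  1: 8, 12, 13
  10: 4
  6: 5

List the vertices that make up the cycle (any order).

DFS with gray/black marking from 4:
4 gray
  6 gray
    5 gray
      9 gray
        10 gray
          10→4: 4 is gray → back edge
Back edge closes the cycle 4 → 6 → 5 → 9 → 10 → 4; its vertices are {4, 5, 6, 9, 10}.

4, 5, 6, 9, 10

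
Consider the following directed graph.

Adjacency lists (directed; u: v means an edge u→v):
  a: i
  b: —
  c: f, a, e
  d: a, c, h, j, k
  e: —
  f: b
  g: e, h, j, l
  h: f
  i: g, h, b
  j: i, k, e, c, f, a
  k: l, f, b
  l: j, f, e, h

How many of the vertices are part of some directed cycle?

A vertex is on a directed cycle iff it belongs to a strongly connected component of size ≥ 2 (or has a self-loop).
The vertices on cycles are {a, c, g, i, j, k, l} — 7 in total.

7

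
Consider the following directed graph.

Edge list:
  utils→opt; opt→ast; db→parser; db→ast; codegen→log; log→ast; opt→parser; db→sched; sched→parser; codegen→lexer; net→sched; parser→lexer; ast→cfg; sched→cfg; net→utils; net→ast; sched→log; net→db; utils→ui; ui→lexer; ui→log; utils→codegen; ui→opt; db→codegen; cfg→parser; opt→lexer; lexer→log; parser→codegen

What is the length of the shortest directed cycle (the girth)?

5

For each vertex v, BFS finds the shortest path from v back to v.
The shortest such closed walk is log → ast → cfg → parser → codegen → log, length 5.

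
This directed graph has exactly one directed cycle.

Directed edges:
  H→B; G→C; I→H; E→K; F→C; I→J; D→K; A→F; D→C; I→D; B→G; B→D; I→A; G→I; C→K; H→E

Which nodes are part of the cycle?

DFS with gray/black marking from I:
I gray
  D gray
    K gray
    K black
    C gray
      C→K: K black — skip
    C black
  D black
  H gray
    B gray
      G gray
        G→C: C black — skip
        G→I: I is gray → back edge
Back edge closes the cycle I → H → B → G → I; its vertices are {B, G, H, I}.

B, G, H, I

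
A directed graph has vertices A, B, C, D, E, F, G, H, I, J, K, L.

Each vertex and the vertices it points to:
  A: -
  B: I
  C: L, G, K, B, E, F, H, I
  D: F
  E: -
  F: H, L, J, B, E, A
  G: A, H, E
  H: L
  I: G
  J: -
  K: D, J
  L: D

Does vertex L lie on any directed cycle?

Yes

L is on a cycle iff L can reach itself via ≥1 edge.
L → D → F → L — yes.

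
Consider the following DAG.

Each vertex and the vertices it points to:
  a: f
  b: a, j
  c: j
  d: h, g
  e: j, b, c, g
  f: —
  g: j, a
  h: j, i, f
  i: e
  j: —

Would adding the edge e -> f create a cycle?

Adding e→f creates a cycle iff f can already reach e.
Explore from f: no path reaches e. The graph stays acyclic.

No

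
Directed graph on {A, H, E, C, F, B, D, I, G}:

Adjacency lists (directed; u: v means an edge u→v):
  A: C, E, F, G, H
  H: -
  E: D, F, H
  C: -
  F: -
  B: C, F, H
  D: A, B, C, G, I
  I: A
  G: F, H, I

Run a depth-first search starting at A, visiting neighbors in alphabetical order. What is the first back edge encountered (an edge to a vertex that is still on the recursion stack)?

D->A

DFS from A (visiting neighbors in alphabetical order); mark gray on enter, black on exit:
A gray
  C gray
  C black
  E gray
    D gray
      D→A: A is gray → back edge
First back edge: D → A.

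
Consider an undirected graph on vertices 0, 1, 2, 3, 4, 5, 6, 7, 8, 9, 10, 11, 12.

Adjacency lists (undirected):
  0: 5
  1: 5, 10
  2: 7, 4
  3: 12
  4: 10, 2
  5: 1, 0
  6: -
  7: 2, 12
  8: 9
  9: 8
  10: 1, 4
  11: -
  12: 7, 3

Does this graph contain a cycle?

DFS, tracking each vertex's parent; an edge to a visited non-parent vertex closes a cycle.
Start from 6:
visit 6 (parent –)
visit 0 (parent –)
  visit 5 (parent 0)
    visit 1 (parent 5)
      1–5: parent, skip
      visit 10 (parent 1)
        10–1: parent, skip
        visit 4 (parent 10)
          4–10: parent, skip
          visit 2 (parent 4)
            visit 7 (parent 2)
              7–2: parent, skip
              visit 12 (parent 7)
                12–7: parent, skip
                visit 3 (parent 12)
                  3–12: parent, skip
            2–4: parent, skip
    5–0: parent, skip
visit 8 (parent –)
  visit 9 (parent 8)
    9–8: parent, skip
visit 11 (parent –)
No non-parent visited neighbor found — the graph is a forest.

No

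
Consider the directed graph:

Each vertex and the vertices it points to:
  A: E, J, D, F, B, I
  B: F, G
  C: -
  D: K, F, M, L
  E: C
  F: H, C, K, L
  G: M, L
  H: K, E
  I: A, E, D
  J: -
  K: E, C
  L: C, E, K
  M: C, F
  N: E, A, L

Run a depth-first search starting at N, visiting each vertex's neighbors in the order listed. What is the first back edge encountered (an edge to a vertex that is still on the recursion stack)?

I->A

DFS from N (visiting each vertex's neighbors in the order listed); mark gray on enter, black on exit:
N gray
  E gray
    C gray
    C black
  E black
  A gray
    A→E: E black — skip
    J gray
    J black
    D gray
      K gray
        K→E: E black — skip
        K→C: C black — skip
      K black
      F gray
        H gray
          H→K: K black — skip
          H→E: E black — skip
        H black
        F→C: C black — skip
        F→K: K black — skip
        L gray
          L→C: C black — skip
          L→E: E black — skip
          L→K: K black — skip
        L black
      F black
      M gray
        M→C: C black — skip
        M→F: F black — skip
      M black
      D→L: L black — skip
    D black
    A→F: F black — skip
    B gray
      B→F: F black — skip
      G gray
        G→M: M black — skip
        G→L: L black — skip
      G black
    B black
    I gray
      I→A: A is gray → back edge
First back edge: I → A.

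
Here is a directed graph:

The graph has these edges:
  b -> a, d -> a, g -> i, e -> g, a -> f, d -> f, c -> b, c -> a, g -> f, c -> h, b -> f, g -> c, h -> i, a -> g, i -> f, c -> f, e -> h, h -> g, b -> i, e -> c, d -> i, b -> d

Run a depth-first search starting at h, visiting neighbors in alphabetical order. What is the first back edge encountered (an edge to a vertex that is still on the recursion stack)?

a->g

DFS from h (visiting neighbors in alphabetical order); mark gray on enter, black on exit:
h gray
  g gray
    c gray
      a gray
        f gray
        f black
        a→g: g is gray → back edge
First back edge: a → g.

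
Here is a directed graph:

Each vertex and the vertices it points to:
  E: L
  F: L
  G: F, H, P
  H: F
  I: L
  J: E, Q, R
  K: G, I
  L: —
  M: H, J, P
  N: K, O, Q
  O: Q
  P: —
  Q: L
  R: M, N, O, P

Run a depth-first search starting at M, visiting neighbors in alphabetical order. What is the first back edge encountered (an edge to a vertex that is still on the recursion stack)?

DFS from M (visiting neighbors in alphabetical order); mark gray on enter, black on exit:
M gray
  H gray
    F gray
      L gray
      L black
    F black
  H black
  J gray
    E gray
      E→L: L black — skip
    E black
    Q gray
      Q→L: L black — skip
    Q black
    R gray
      R→M: M is gray → back edge
First back edge: R → M.

R→M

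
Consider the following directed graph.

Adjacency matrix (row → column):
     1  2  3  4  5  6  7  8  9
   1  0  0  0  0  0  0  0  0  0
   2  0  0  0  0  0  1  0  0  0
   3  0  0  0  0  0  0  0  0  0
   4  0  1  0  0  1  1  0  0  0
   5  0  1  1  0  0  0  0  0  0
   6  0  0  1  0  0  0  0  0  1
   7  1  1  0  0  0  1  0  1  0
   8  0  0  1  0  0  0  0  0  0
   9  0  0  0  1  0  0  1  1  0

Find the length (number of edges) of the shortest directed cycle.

For each vertex v, BFS finds the shortest path from v back to v.
The shortest such closed walk is 7 → 6 → 9 → 7, length 3.

3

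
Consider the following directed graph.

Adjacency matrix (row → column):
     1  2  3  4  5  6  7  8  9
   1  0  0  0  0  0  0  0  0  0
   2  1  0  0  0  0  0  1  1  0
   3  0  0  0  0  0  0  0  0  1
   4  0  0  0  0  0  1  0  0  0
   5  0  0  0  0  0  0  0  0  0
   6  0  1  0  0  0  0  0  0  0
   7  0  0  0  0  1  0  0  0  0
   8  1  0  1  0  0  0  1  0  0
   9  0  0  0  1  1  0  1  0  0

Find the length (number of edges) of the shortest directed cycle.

For each vertex v, BFS finds the shortest path from v back to v.
The shortest such closed walk is 6 → 2 → 8 → 3 → 9 → 4 → 6, length 6.

6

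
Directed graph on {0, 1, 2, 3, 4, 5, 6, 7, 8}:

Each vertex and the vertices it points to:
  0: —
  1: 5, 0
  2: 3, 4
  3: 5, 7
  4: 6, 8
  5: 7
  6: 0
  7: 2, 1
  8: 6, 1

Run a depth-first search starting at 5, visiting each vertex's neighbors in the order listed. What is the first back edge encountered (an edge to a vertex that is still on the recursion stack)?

3→5

DFS from 5 (visiting each vertex's neighbors in the order listed); mark gray on enter, black on exit:
5 gray
  7 gray
    2 gray
      3 gray
        3→5: 5 is gray → back edge
First back edge: 3 → 5.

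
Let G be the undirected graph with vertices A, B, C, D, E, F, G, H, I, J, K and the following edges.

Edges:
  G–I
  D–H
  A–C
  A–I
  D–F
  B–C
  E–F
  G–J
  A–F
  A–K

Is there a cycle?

No

DFS, tracking each vertex's parent; an edge to a visited non-parent vertex closes a cycle.
Start from F:
visit F (parent –)
  visit D (parent F)
    visit H (parent D)
      H–D: parent, skip
    D–F: parent, skip
  visit A (parent F)
    A–F: parent, skip
    visit C (parent A)
      visit B (parent C)
        B–C: parent, skip
      C–A: parent, skip
    visit K (parent A)
      K–A: parent, skip
    visit I (parent A)
      I–A: parent, skip
      visit G (parent I)
        visit J (parent G)
          J–G: parent, skip
        G–I: parent, skip
  visit E (parent F)
    E–F: parent, skip
No non-parent visited neighbor found — the graph is a forest.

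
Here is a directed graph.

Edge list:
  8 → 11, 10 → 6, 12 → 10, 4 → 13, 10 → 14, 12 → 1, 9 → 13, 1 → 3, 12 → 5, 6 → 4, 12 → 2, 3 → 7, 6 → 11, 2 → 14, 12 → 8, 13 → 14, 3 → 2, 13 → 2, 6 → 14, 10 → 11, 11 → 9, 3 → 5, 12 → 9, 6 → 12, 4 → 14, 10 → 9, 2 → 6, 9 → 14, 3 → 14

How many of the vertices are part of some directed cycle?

11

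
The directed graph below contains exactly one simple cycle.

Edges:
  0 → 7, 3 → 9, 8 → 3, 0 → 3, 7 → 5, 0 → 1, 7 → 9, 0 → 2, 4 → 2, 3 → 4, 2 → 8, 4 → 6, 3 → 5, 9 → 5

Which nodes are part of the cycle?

2, 3, 4, 8

DFS with gray/black marking from 3:
3 gray
  5 gray
  5 black
  9 gray
    9→5: 5 black — skip
  9 black
  4 gray
    6 gray
    6 black
    2 gray
      8 gray
        8→3: 3 is gray → back edge
Back edge closes the cycle 3 → 4 → 2 → 8 → 3; its vertices are {2, 3, 4, 8}.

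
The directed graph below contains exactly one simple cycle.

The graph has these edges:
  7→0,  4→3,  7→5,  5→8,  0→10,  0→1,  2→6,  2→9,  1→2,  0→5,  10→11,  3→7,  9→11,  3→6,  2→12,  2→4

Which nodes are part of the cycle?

DFS with gray/black marking from 2:
2 gray
  9 gray
    11 gray
    11 black
  9 black
  6 gray
  6 black
  4 gray
    3 gray
      3→6: 6 black — skip
      7 gray
        5 gray
          8 gray
          8 black
        5 black
        0 gray
          1 gray
            1→2: 2 is gray → back edge
Back edge closes the cycle 2 → 4 → 3 → 7 → 0 → 1 → 2; its vertices are {0, 1, 2, 3, 4, 7}.

0, 1, 2, 3, 4, 7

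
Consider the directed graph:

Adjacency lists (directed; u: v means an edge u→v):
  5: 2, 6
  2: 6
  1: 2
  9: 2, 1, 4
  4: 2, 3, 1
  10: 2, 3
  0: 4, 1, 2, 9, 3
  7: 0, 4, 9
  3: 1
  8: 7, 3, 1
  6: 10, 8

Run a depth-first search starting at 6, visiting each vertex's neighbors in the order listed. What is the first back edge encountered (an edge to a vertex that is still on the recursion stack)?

2->6

DFS from 6 (visiting each vertex's neighbors in the order listed); mark gray on enter, black on exit:
6 gray
  10 gray
    2 gray
      2→6: 6 is gray → back edge
First back edge: 2 → 6.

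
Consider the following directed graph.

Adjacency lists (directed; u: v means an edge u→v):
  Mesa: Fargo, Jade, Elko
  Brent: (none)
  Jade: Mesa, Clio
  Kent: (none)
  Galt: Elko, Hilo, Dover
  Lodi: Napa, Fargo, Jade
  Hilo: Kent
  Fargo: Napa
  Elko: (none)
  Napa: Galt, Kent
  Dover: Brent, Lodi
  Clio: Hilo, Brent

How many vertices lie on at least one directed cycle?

A vertex is on a directed cycle iff it belongs to a strongly connected component of size ≥ 2 (or has a self-loop).
The vertices on cycles are {Galt, Jade, Lodi, Mesa, Napa, Dover, Fargo} — 7 in total.

7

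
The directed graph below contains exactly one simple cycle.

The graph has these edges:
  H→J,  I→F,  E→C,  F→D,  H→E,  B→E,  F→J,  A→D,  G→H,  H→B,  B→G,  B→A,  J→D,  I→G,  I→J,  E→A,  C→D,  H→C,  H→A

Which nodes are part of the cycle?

B, G, H

DFS with gray/black marking from G:
G gray
  H gray
    C gray
      D gray
      D black
    C black
    A gray
      A→D: D black — skip
    A black
    J gray
      J→D: D black — skip
    J black
    E gray
      E→C: C black — skip
      E→A: A black — skip
    E black
    B gray
      B→A: A black — skip
      B→G: G is gray → back edge
Back edge closes the cycle G → H → B → G; its vertices are {B, G, H}.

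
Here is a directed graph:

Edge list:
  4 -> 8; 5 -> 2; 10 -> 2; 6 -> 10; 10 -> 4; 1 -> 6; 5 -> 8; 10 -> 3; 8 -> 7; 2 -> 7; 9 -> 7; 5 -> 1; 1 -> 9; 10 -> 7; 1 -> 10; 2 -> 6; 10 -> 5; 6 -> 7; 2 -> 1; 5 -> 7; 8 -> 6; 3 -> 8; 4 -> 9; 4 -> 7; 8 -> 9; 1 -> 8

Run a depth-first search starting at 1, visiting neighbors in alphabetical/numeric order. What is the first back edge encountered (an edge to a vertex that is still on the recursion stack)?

2→1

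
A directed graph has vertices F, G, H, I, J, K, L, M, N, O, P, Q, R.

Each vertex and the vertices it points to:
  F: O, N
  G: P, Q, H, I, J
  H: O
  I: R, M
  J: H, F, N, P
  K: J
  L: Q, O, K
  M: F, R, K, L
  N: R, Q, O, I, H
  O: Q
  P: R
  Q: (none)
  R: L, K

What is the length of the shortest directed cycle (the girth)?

For each vertex v, BFS finds the shortest path from v back to v.
The shortest such closed walk is J → N → R → K → J, length 4.

4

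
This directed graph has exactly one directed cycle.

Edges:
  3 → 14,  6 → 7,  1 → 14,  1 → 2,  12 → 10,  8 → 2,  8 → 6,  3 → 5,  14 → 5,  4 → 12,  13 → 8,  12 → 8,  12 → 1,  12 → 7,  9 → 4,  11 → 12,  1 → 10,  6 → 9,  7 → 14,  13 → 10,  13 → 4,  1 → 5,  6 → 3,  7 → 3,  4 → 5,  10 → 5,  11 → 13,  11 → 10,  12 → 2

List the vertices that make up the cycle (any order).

4, 6, 8, 9, 12

DFS with gray/black marking from 12:
12 gray
  10 gray
    5 gray
    5 black
  10 black
  8 gray
    6 gray
      3 gray
        14 gray
          14→5: 5 black — skip
        14 black
        3→5: 5 black — skip
      3 black
      9 gray
        4 gray
          4→5: 5 black — skip
          4→12: 12 is gray → back edge
Back edge closes the cycle 12 → 8 → 6 → 9 → 4 → 12; its vertices are {4, 6, 8, 9, 12}.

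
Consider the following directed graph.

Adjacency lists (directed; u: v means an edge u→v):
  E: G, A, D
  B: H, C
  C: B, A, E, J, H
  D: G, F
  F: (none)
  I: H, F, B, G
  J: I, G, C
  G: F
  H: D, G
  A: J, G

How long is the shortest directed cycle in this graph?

2

For each vertex v, BFS finds the shortest path from v back to v.
The shortest such closed walk is B → C → B, length 2.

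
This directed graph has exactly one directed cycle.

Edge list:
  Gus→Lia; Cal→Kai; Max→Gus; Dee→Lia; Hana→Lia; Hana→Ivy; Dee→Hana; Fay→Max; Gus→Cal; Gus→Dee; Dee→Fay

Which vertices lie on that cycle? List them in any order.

Dee, Fay, Gus, Max

DFS with gray/black marking from Gus:
Gus gray
  Dee gray
    Fay gray
      Max gray
        Max→Gus: Gus is gray → back edge
Back edge closes the cycle Gus → Dee → Fay → Max → Gus; its vertices are {Dee, Fay, Gus, Max}.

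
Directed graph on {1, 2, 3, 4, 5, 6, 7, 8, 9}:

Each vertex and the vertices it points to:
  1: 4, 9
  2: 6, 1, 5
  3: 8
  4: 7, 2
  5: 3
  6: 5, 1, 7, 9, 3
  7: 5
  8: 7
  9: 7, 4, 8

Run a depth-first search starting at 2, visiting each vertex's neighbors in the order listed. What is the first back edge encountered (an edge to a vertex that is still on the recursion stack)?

7→5

DFS from 2 (visiting each vertex's neighbors in the order listed); mark gray on enter, black on exit:
2 gray
  6 gray
    5 gray
      3 gray
        8 gray
          7 gray
            7→5: 5 is gray → back edge
First back edge: 7 → 5.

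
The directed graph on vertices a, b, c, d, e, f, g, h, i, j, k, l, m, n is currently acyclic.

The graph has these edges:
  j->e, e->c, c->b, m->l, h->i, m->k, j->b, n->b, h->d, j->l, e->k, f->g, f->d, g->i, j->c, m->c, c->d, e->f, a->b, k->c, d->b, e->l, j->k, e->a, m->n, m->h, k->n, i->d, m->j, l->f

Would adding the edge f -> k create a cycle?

No

Adding f→k creates a cycle iff k can already reach f.
Explore from k: no path reaches f. The graph stays acyclic.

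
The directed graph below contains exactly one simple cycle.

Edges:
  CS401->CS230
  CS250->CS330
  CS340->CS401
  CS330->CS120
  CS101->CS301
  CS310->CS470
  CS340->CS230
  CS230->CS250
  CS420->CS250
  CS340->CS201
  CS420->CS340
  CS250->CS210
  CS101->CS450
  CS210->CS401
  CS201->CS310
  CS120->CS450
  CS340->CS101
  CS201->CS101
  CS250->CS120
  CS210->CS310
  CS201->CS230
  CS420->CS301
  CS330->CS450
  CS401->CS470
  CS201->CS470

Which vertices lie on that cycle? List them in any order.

DFS with gray/black marking from CS250:
CS250 gray
  CS120 gray
    CS450 gray
    CS450 black
  CS120 black
  CS330 gray
    CS330→CS450: CS450 black — skip
    CS330→CS120: CS120 black — skip
  CS330 black
  CS210 gray
    CS401 gray
      CS470 gray
      CS470 black
      CS230 gray
        CS230→CS250: CS250 is gray → back edge
Back edge closes the cycle CS250 → CS210 → CS401 → CS230 → CS250; its vertices are {CS210, CS230, CS250, CS401}.

CS210, CS230, CS250, CS401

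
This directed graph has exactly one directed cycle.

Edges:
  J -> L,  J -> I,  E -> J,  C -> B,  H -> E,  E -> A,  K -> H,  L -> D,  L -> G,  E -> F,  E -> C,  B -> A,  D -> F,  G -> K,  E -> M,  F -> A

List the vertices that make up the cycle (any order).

DFS with gray/black marking from E:
E gray
  F gray
    A gray
    A black
  F black
  E→A: A black — skip
  C gray
    B gray
      B→A: A black — skip
    B black
  C black
  M gray
  M black
  J gray
    I gray
    I black
    L gray
      G gray
        K gray
          H gray
            H→E: E is gray → back edge
Back edge closes the cycle E → J → L → G → K → H → E; its vertices are {E, G, H, J, K, L}.

E, G, H, J, K, L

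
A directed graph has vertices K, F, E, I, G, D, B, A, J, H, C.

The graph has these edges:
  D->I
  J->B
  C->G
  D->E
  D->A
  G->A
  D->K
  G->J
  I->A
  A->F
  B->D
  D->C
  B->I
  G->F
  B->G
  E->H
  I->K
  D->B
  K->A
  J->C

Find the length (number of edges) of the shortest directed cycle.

For each vertex v, BFS finds the shortest path from v back to v.
The shortest such closed walk is B → D → B, length 2.

2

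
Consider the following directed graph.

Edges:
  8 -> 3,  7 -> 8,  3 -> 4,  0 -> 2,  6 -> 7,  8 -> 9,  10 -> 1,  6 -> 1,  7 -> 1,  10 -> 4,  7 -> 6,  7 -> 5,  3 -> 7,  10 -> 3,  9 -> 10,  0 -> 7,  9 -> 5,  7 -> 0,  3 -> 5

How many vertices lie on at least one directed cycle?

7

A vertex is on a directed cycle iff it belongs to a strongly connected component of size ≥ 2 (or has a self-loop).
The vertices on cycles are {0, 3, 6, 7, 8, 9, 10} — 7 in total.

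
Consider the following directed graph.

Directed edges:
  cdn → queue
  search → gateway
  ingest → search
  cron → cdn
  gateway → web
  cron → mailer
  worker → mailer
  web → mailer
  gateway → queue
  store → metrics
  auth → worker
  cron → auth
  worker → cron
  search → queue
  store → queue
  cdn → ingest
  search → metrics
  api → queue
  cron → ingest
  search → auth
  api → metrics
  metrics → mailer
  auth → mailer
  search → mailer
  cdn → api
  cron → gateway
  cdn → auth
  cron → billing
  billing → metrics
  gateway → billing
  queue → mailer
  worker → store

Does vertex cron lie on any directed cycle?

Yes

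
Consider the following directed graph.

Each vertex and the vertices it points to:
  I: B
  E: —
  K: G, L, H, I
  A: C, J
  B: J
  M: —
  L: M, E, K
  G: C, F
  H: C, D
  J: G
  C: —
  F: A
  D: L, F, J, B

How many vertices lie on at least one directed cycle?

A vertex is on a directed cycle iff it belongs to a strongly connected component of size ≥ 2 (or has a self-loop).
The vertices on cycles are {A, D, F, G, H, J, K, L} — 8 in total.

8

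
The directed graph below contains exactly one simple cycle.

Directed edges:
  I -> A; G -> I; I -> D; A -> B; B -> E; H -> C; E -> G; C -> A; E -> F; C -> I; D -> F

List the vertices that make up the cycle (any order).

A, B, E, G, I

DFS with gray/black marking from I:
I gray
  A gray
    B gray
      E gray
        F gray
        F black
        G gray
          G→I: I is gray → back edge
Back edge closes the cycle I → A → B → E → G → I; its vertices are {A, B, E, G, I}.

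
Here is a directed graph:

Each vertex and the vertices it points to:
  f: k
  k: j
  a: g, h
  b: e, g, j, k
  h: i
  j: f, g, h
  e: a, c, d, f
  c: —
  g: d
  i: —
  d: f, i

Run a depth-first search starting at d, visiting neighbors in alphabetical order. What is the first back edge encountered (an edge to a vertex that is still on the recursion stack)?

j→f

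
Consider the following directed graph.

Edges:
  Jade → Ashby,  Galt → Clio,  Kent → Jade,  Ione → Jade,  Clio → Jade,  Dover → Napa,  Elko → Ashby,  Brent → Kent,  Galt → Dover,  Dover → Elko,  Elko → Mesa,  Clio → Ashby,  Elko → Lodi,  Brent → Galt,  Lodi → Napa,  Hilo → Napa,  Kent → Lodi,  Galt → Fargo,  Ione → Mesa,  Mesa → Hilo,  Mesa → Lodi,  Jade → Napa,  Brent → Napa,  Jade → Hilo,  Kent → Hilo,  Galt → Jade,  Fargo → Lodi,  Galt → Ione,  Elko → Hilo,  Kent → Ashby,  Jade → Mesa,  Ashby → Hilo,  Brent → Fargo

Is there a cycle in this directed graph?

DFS with white/gray/black marking, starting from Galt:
Galt gray
  Dover gray
    Napa gray
    Napa black
    Elko gray
      Lodi gray
        Lodi→Napa: Napa black — skip
      Lodi black
      Hilo gray
        Hilo→Napa: Napa black — skip
      Hilo black
      Ashby gray
        Ashby→Hilo: Hilo black — skip
      Ashby black
      Mesa gray
        Mesa→Lodi: Lodi black — skip
        Mesa→Hilo: Hilo black — skip
      Mesa black
    Elko black
  Dover black
  Jade gray
    Jade→Ashby: Ashby black — skip
    Jade→Hilo: Hilo black — skip
    Jade→Napa: Napa black — skip
    Jade→Mesa: Mesa black — skip
  Jade black
  Fargo gray
    Fargo→Lodi: Lodi black — skip
  Fargo black
  Ione gray
    Ione→Mesa: Mesa black — skip
    Ione→Jade: Jade black — skip
  Ione black
  Clio gray
    Clio→Ashby: Ashby black — skip
    Clio→Jade: Jade black — skip
  Clio black
Galt black
Kent gray
  Kent→Jade: Jade black — skip
  Kent→Lodi: Lodi black — skip
  Kent→Ashby: Ashby black — skip
  Kent→Hilo: Hilo black — skip
Kent black
Brent gray
  Brent→Fargo: Fargo black — skip
  Brent→Galt: Galt black — skip
  Brent→Napa: Napa black — skip
  Brent→Kent: Kent black — skip
Brent black
Every edge goes to a white or black vertex — no back edge, so the graph is acyclic.

No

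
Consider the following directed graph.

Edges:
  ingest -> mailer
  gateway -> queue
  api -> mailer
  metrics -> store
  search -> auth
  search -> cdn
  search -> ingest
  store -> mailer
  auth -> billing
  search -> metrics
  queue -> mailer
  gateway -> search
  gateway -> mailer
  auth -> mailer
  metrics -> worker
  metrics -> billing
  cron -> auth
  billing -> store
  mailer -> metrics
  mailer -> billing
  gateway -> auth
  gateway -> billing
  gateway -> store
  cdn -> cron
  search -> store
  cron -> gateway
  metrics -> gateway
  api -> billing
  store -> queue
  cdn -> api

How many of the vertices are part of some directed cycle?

12

A vertex is on a directed cycle iff it belongs to a strongly connected component of size ≥ 2 (or has a self-loop).
The vertices on cycles are {api, cdn, auth, cron, queue, store, ingest, mailer, search, billing, gateway, metrics} — 12 in total.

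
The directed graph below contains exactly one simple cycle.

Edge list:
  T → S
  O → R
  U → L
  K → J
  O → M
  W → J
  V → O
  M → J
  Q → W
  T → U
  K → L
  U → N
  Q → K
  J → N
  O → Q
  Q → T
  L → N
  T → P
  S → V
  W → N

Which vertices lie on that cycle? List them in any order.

DFS with gray/black marking from V:
V gray
  O gray
    M gray
      J gray
        N gray
        N black
      J black
    M black
    Q gray
      T gray
        P gray
        P black
        S gray
          S→V: V is gray → back edge
Back edge closes the cycle V → O → Q → T → S → V; its vertices are {O, Q, S, T, V}.

O, Q, S, T, V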